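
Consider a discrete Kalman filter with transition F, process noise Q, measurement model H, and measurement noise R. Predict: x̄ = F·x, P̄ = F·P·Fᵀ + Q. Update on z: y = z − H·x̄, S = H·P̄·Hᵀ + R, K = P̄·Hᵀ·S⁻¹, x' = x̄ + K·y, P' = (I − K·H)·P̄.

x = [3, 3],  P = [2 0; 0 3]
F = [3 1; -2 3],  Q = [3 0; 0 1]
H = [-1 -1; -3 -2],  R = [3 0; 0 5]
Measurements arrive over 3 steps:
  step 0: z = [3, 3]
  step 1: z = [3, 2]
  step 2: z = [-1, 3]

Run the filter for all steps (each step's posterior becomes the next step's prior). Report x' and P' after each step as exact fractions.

step 0: x' = [2283/704, -2139/352], P' = [4965/704 -3285/352; -3285/352 2325/176]
step 1: x' = [907107/1267832, -434325/158479], P' = [18629739/2535664 -3198087/316958; -3198087/316958 2333964/158479]
step 2: x' = [-40923528873/10119893447, 47138624324/10119893447], P' = [71849393796/10119893447 -98691035799/10119893447; -98691035799/10119893447 144379359396/10119893447]

step 0: x̄ = F·x = [12, 3]
step 0: P̄ = F·P·Fᵀ + Q = [24 -3; -3 36]
step 0: y = z − H·x̄ = [18, 45]
step 0: S = H·P̄·Hᵀ + R = [57 129; 129 329]
step 0: K = P̄·Hᵀ·S⁻¹ = [535/704 -351/704; -455/352 111/352]
step 0: x' = x̄ + K·y = [2283/704, -2139/352]
step 0: P' = (I − K·H)·P̄ = [4965/704 -3285/352; -3285/352 2325/176]
step 1: x̄ = F·x = [2571/704, -2175/88]
step 1: P̄ = F·P·Fᵀ + Q = [16677/704 -5985/88; -5985/88 2861/11]
step 1: y = z − H·x̄ = [-12717/704, -25679/704]
step 1: S = H·P̄·Hᵀ + R = [106133/704 176839/704; 176839/704 311469/704]
step 1: K = P̄·Hᵀ·S⁻¹ = [2318319/2535664 -943965/2535664; -489947/316958 51681/316958]
step 1: x' = x̄ + K·y = [907107/1267832, -434325/158479]
step 1: P' = (I − K·H)·P̄ = [18629739/2535664 -3198087/316958; -3198087/316958 2333964/158479]
step 2: x̄ = F·x = [-753279/1267832, -322053/33364]
step 2: P̄ = F·P·Fᵀ + Q = [59109891/2535664 -4706343/66728; -4706343/66728 498727/1756]
step 2: y = z − H·x̄ = [-14259125/1267832, -22932369/1267832]
step 2: S = H·P̄·Hᵀ + R = [429196603/2535664 723448079/2535664; 723448079/2535664 1279222083/2535664]
step 2: K = P̄·Hᵀ·S⁻¹ = [8947214001/10119893447 -3633221958/10119893447; -15229441199/10119893447 1462877721/10119893447]
step 2: x' = x̄ + K·y = [-40923528873/10119893447, 47138624324/10119893447]
step 2: P' = (I − K·H)·P̄ = [71849393796/10119893447 -98691035799/10119893447; -98691035799/10119893447 144379359396/10119893447]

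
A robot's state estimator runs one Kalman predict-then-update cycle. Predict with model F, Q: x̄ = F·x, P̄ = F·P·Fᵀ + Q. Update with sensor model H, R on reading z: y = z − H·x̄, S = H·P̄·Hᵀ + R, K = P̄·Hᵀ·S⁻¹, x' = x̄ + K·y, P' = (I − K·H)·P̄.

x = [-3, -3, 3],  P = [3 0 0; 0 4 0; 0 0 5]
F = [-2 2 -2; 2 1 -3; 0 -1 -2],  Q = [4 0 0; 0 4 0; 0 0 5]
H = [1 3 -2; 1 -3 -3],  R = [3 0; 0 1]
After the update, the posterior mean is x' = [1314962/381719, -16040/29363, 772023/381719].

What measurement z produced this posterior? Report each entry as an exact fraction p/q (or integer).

z = [-2, -1]

x̄ = F·x = [-6, -18, -3]
P̄ = F·P·Fᵀ + Q = [52 26 12; 26 65 26; 12 26 29]
S = H·P̄·Hᵀ + R = [552 -497; -497 1139]
K = P̄·Hᵀ·S⁻¹ = [89920/381719 18458/381719; 5364/29363 -4027/29363; -39593/381719 -68552/381719]
x' − x̄ = [3605276/381719, 512494/29363, 1917180/381719] = K·y
y = (KᵀK)⁻¹·Kᵀ·(x' − x̄) = [52, -58]
z = y + H·x̄ = [52, -58] + [-54, 57] = [-2, -1]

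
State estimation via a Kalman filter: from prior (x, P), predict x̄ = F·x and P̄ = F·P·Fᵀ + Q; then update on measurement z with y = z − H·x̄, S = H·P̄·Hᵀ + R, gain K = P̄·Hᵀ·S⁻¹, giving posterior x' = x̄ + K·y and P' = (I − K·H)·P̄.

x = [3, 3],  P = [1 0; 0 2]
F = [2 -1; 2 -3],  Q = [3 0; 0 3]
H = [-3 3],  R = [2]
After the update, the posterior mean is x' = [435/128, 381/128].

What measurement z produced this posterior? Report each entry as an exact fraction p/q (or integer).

x̄ = F·x = [3, -3]
P̄ = F·P·Fᵀ + Q = [9 10; 10 25]
S = H·P̄·Hᵀ + R = [128]
K = P̄·Hᵀ·S⁻¹ = [3/128; 45/128]
x' − x̄ = [51/128, 765/128] = K·y
y = (KᵀK)⁻¹·Kᵀ·(x' − x̄) = [17]
z = y + H·x̄ = [17] + [-18] = [-1]

z = [-1]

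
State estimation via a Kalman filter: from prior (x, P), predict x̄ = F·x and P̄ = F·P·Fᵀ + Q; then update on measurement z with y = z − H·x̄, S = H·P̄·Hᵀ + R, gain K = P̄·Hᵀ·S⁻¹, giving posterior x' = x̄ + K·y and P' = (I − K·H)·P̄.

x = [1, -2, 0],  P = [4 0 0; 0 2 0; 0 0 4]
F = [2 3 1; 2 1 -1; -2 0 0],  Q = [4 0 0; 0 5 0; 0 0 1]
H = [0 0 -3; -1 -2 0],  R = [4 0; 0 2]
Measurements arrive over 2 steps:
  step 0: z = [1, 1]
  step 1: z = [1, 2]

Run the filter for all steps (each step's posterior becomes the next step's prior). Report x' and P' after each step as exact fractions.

step 0: x' = [-19663/7216, 1407/1804, -215/451], P' = [53283/3608 -6327/902 20/451; -6327/902 1719/451 -16/451; 20/451 -16/451 188/451]
step 1: x' = [-85780153/42428576, 707713/42428576, -6073677/21214288], P' = [30279567/5303572 -13728527/5303572 221891/2651786; -13728527/5303572 8687603/5303572 -159195/2651786; 221891/2651786 -159195/2651786 566003/1325893]

step 0: x̄ = F·x = [-4, 0, -2]
step 0: P̄ = F·P·Fᵀ + Q = [42 18 -16; 18 27 -16; -16 -16 17]
step 0: y = z − H·x̄ = [-5, -3]
step 0: S = H·P̄·Hᵀ + R = [157 -144; -144 224]
step 0: K = P̄·Hᵀ·S⁻¹ = [-15/451 -2667/7216; 12/451 -549/1804; -141/451 6/451]
step 0: x' = x̄ + K·y = [-19663/7216, 1407/1804, -215/451]
step 0: P' = (I − K·H)·P̄ = [53283/3608 -6327/902 20/451; -6327/902 1719/451 -16/451; 20/451 -16/451 188/451]
step 1: x̄ = F·x = [-12941/3608, -369/88, 19663/3608]
step 1: P̄ = F·P·Fᵀ + Q = [12253/902 309/22 -15401/902; 309/22 883/22 -989/22; -15401/902 -989/22 54185/902]
step 1: y = z − H·x̄ = [62597/3608, -35983/3608]
step 1: S = H·P̄·Hᵀ + R = [491273/902 -289497/902; -289497/902 209545/902]
step 1: K = P̄·Hᵀ·S⁻¹ = [-665673/10607144 -2822513/10607144; 477585/10607144 -3646679/10607144; -1698009/5303572 96499/5303572]
step 1: x' = x̄ + K·y = [-85780153/42428576, 707713/42428576, -6073677/21214288]
step 1: P' = (I − K·H)·P̄ = [30279567/5303572 -13728527/5303572 221891/2651786; -13728527/5303572 8687603/5303572 -159195/2651786; 221891/2651786 -159195/2651786 566003/1325893]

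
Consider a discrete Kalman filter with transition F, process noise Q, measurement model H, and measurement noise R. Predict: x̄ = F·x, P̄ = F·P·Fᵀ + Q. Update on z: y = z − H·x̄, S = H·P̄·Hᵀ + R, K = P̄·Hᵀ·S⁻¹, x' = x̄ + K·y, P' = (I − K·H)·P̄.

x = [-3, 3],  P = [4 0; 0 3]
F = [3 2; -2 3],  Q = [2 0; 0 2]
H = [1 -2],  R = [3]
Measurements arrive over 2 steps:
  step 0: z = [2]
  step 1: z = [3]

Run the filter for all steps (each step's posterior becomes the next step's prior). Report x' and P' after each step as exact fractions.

step 0: x̄ = F·x = [-3, 15]
step 0: P̄ = F·P·Fᵀ + Q = [50 -6; -6 45]
step 0: y = z − H·x̄ = [35]
step 0: S = H·P̄·Hᵀ + R = [257]
step 0: K = P̄·Hᵀ·S⁻¹ = [62/257; -96/257]
step 0: x' = x̄ + K·y = [1399/257, 495/257]
step 0: P' = (I − K·H)·P̄ = [9006/257 4410/257; 4410/257 2349/257]
step 1: x̄ = F·x = [5187/257, -1313/257]
step 1: P̄ = F·P·Fᵀ + Q = [143884/257 -17892/257; -17892/257 4759/257]
step 1: y = z − H·x̄ = [-7042/257]
step 1: S = H·P̄·Hᵀ + R = [235259/257]
step 1: K = P̄·Hᵀ·S⁻¹ = [179668/235259; -27410/235259]
step 1: x' = x̄ + K·y = [-174839/235259, -450871/235259]
step 1: P' = (I − K·H)·P̄ = [6106676/235259 2783836/235259; 2783836/235259 1433033/235259]

step 0: x' = [1399/257, 495/257], P' = [9006/257 4410/257; 4410/257 2349/257]
step 1: x' = [-174839/235259, -450871/235259], P' = [6106676/235259 2783836/235259; 2783836/235259 1433033/235259]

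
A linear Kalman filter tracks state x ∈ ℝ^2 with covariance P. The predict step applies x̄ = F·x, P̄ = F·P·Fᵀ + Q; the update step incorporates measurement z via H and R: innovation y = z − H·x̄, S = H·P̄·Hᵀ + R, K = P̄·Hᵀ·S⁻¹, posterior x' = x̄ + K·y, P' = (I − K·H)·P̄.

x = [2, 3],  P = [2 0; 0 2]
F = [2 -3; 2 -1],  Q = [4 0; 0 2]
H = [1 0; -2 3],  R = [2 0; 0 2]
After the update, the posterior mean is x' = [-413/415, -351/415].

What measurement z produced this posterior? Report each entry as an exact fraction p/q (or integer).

z = [-1, -1]

x̄ = F·x = [-5, 1]
P̄ = F·P·Fᵀ + Q = [30 14; 14 12]
S = H·P̄·Hᵀ + R = [32 -18; -18 62]
K = P̄·Hᵀ·S⁻¹ = [384/415 -9/415; 253/415 127/415]
x' − x̄ = [1662/415, -766/415] = K·y
y = (KᵀK)⁻¹·Kᵀ·(x' − x̄) = [4, -14]
z = y + H·x̄ = [4, -14] + [-5, 13] = [-1, -1]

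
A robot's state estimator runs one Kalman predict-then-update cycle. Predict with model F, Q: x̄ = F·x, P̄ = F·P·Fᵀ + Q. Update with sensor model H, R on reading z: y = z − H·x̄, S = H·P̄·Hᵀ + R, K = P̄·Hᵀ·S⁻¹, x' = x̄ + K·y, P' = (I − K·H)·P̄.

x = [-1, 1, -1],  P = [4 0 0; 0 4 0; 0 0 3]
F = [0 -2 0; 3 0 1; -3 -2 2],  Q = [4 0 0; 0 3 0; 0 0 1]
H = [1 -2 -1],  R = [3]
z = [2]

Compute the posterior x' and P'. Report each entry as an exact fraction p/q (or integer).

x̄ = F·x = [-2, -4, -1]
P̄ = F·P·Fᵀ + Q = [20 0 16; 0 42 -30; 16 -30 65]
y = z − H·x̄ = [-5]
S = H·P̄·Hᵀ + R = [104]
K = P̄·Hᵀ·S⁻¹ = [1/26; -27/52; 11/104]
x' = x̄ + K·y = [-57/26, -73/52, -159/104]
P' = (I − K·H)·P̄ = [258/13 27/13 405/26; 27/13 363/26 -1263/52; 405/26 -1263/52 6639/104]

x' = [-57/26, -73/52, -159/104]
P' = [258/13 27/13 405/26; 27/13 363/26 -1263/52; 405/26 -1263/52 6639/104]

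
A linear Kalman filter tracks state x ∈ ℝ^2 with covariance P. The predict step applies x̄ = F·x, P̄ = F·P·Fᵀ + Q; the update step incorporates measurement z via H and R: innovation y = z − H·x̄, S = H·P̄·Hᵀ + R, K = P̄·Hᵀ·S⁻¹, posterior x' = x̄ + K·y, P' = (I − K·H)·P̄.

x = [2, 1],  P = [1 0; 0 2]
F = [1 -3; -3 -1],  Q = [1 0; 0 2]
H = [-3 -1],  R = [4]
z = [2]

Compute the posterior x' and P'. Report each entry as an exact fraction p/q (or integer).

x̄ = F·x = [-1, -7]
P̄ = F·P·Fᵀ + Q = [20 3; 3 13]
y = z − H·x̄ = [-8]
S = H·P̄·Hᵀ + R = [215]
K = P̄·Hᵀ·S⁻¹ = [-63/215; -22/215]
x' = x̄ + K·y = [289/215, -1329/215]
P' = (I − K·H)·P̄ = [331/215 -741/215; -741/215 2311/215]

x' = [289/215, -1329/215]
P' = [331/215 -741/215; -741/215 2311/215]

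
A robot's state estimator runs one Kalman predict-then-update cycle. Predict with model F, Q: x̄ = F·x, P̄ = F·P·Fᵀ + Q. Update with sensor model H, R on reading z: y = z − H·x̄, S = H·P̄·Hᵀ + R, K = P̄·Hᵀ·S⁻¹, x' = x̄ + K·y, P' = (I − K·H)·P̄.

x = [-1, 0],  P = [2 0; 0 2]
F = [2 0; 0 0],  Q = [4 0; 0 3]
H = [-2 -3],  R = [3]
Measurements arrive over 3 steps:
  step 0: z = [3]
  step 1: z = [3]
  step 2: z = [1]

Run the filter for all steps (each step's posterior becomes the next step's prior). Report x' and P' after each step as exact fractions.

step 0: x' = [-22/13, 3/26], P' = [60/13 -36/13; -36/13 51/26]
step 1: x' = [-1536/779, 441/1558], P' = [4380/779 -2628/779; -2628/779 3621/1558]
step 2: x' = [-66716/52957, 48285/105914], P' = [309540/52957 -185724/52957; -185724/52957 254643/105914]

step 0: x̄ = F·x = [-2, 0]
step 0: P̄ = F·P·Fᵀ + Q = [12 0; 0 3]
step 0: y = z − H·x̄ = [-1]
step 0: S = H·P̄·Hᵀ + R = [78]
step 0: K = P̄·Hᵀ·S⁻¹ = [-4/13; -3/26]
step 0: x' = x̄ + K·y = [-22/13, 3/26]
step 0: P' = (I − K·H)·P̄ = [60/13 -36/13; -36/13 51/26]
step 1: x̄ = F·x = [-44/13, 0]
step 1: P̄ = F·P·Fᵀ + Q = [292/13 0; 0 3]
step 1: y = z − H·x̄ = [-49/13]
step 1: S = H·P̄·Hᵀ + R = [1558/13]
step 1: K = P̄·Hᵀ·S⁻¹ = [-292/779; -117/1558]
step 1: x' = x̄ + K·y = [-1536/779, 441/1558]
step 1: P' = (I − K·H)·P̄ = [4380/779 -2628/779; -2628/779 3621/1558]
step 2: x̄ = F·x = [-3072/779, 0]
step 2: P̄ = F·P·Fᵀ + Q = [20636/779 0; 0 3]
step 2: y = z − H·x̄ = [-5365/779]
step 2: S = H·P̄·Hᵀ + R = [105914/779]
step 2: K = P̄·Hᵀ·S⁻¹ = [-20636/52957; -7011/105914]
step 2: x' = x̄ + K·y = [-66716/52957, 48285/105914]
step 2: P' = (I − K·H)·P̄ = [309540/52957 -185724/52957; -185724/52957 254643/105914]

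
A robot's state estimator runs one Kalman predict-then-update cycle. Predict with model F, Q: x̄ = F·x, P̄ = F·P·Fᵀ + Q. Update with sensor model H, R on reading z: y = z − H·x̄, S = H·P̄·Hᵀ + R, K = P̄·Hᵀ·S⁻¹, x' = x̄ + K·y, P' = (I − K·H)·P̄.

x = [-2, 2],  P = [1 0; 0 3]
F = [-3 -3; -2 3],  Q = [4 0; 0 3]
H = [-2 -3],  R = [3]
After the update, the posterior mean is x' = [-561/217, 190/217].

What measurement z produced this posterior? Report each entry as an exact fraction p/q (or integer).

x̄ = F·x = [0, 10]
P̄ = F·P·Fᵀ + Q = [40 -21; -21 34]
S = H·P̄·Hᵀ + R = [217]
K = P̄·Hᵀ·S⁻¹ = [-17/217; -60/217]
x' − x̄ = [-561/217, -1980/217] = K·y
y = (KᵀK)⁻¹·Kᵀ·(x' − x̄) = [33]
z = y + H·x̄ = [33] + [-30] = [3]

z = [3]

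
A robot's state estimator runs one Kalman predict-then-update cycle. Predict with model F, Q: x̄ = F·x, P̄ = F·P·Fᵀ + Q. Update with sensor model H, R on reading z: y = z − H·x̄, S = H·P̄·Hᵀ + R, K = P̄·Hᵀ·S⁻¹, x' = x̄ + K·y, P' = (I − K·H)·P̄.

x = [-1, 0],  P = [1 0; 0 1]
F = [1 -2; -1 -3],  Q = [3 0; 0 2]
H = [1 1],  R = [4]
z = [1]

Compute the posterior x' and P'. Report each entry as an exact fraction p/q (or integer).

x̄ = F·x = [-1, 1]
P̄ = F·P·Fᵀ + Q = [8 5; 5 12]
y = z − H·x̄ = [1]
S = H·P̄·Hᵀ + R = [34]
K = P̄·Hᵀ·S⁻¹ = [13/34; 1/2]
x' = x̄ + K·y = [-21/34, 3/2]
P' = (I − K·H)·P̄ = [103/34 -3/2; -3/2 7/2]

x' = [-21/34, 3/2]
P' = [103/34 -3/2; -3/2 7/2]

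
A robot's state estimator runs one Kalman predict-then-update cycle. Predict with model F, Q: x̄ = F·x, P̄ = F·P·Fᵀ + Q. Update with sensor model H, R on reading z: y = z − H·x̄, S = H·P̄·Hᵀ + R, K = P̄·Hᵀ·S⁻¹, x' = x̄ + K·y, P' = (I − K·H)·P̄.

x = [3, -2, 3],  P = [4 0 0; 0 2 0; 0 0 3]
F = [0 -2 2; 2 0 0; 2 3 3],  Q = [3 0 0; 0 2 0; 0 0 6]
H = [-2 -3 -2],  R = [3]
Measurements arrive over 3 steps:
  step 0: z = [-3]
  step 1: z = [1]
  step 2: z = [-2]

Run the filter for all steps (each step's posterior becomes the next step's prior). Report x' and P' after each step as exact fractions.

step 0: x' = [4576/765, 32/765, -3397/765], P' = [14231/765 -4988/765 -6662/765; -4988/765 6374/765 -4444/765; -6662/765 -4444/765 13619/765]
step 1: x' = [-15028192/1144421, 11447490/1144421, -2696325/1144421], P' = [67002463/1144421 -61419052/1144421 25559762/1144421; -61419052/1144421 63261554/1144421 -33269252/1144421; 25559762/1144421 -33269252/1144421 24461023/1144421]
step 2: x' = [77540397554/10789047053, -62660080656/10789047053, 27003811935/10789047053], P' = [322882674647/10789047053 -263433386348/10789047053 76039792498/10789047053; -263433386348/10789047053 276401154498/10789047053 -148749693172/10789047053; 76039792498/10789047053 -148749693172/10789047053 147773591639/10789047053]

step 0: x̄ = F·x = [10, 6, 9]
step 0: P̄ = F·P·Fᵀ + Q = [23 0 6; 0 18 16; 6 16 67]
step 0: y = z − H·x̄ = [53]
step 0: S = H·P̄·Hᵀ + R = [765]
step 0: K = P̄·Hᵀ·S⁻¹ = [-58/765; -86/765; -194/765]
step 0: x' = x̄ + K·y = [4576/765, 32/765, -3397/765]
step 0: P' = (I − K·H)·P̄ = [14231/765 -4988/765 -6662/765; -4988/765 6374/765 -4444/765; -6662/765 -4444/765 13619/765]
step 1: x̄ = F·x = [-762/85, 9152/765, -943/765]
step 1: P̄ = F·P·Fᵀ + Q = [13091/85 -744/85 4086/85; -744/85 58454/765 -12976/765; 4086/85 -12976/765 21659/765]
step 1: y = z − H·x̄ = [12619/765]
step 1: S = H·P̄·Hᵀ + R = [1144421/765]
step 1: K = P̄·Hᵀ·S⁻¹ = [-289098/1144421; -136018/1144421; -77938/1144421]
step 1: x' = x̄ + K·y = [-15028192/1144421, 11447490/1144421, -2696325/1144421]
step 1: P' = (I − K·H)·P̄ = [67002463/1144421 -61419052/1144421 25559762/1144421; -61419052/1144421 63261554/1144421 -33269252/1144421; 25559762/1144421 -33269252/1144421 24461023/1144421]
step 2: x̄ = F·x = [-28287630/1144421, -30056384/1144421, -3802889/1144421]
step 2: P̄ = F·P·Fᵀ + Q = [620477587/1144421 347915256/1144421 115112070/1144421; 347915256/1144421 270298694/1144421 52854112/1144421; 115112070/1144421 52854112/1144421 35221555/1144421]
step 2: y = z − H·x̄ = [-156639032/1144421]
step 2: S = H·P̄·Hᵀ + R = [10789047053/1144421]
step 2: K = P̄·Hᵀ·S⁻¹ = [-2514925082/10789047053; -1612434818/10789047053; -459229586/10789047053]
step 2: x' = x̄ + K·y = [77540397554/10789047053, -62660080656/10789047053, 27003811935/10789047053]
step 2: P' = (I − K·H)·P̄ = [322882674647/10789047053 -263433386348/10789047053 76039792498/10789047053; -263433386348/10789047053 276401154498/10789047053 -148749693172/10789047053; 76039792498/10789047053 -148749693172/10789047053 147773591639/10789047053]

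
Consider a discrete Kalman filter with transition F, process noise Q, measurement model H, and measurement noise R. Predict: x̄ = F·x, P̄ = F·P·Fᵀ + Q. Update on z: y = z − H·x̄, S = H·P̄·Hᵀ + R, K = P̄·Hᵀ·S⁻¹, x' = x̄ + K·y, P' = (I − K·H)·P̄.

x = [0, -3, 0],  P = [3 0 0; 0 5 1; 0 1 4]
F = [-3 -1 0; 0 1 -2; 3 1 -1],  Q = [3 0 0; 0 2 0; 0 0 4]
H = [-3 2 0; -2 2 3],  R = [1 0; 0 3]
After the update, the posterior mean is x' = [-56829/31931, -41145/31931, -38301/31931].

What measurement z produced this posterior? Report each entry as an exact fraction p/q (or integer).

z = [3, -3]

x̄ = F·x = [3, -3, -3]
P̄ = F·P·Fᵀ + Q = [35 -3 -31; -3 19 10; -31 10 38]
S = H·P̄·Hᵀ + R = [428 655; 655 1077]
K = P̄·Hᵀ·S⁻¹ = [-8852/31931 373/31931; 2149/31931 887/31931; -6679/31931 9873/31931]
x' − x̄ = [-152622/31931, 54648/31931, 57492/31931] = K·y
y = (KᵀK)⁻¹·Kᵀ·(x' − x̄) = [18, 18]
z = y + H·x̄ = [18, 18] + [-15, -21] = [3, -3]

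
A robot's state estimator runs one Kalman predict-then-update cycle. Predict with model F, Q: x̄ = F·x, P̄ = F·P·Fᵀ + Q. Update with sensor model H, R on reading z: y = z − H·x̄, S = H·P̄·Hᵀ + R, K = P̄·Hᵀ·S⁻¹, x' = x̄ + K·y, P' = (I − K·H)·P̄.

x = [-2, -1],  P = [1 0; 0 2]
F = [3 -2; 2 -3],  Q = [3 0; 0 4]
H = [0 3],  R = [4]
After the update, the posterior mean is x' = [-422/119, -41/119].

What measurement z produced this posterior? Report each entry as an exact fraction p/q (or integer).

x̄ = F·x = [-4, -1]
P̄ = F·P·Fᵀ + Q = [20 18; 18 26]
S = H·P̄·Hᵀ + R = [238]
K = P̄·Hᵀ·S⁻¹ = [27/119; 39/119]
x' − x̄ = [54/119, 78/119] = K·y
y = (KᵀK)⁻¹·Kᵀ·(x' − x̄) = [2]
z = y + H·x̄ = [2] + [-3] = [-1]

z = [-1]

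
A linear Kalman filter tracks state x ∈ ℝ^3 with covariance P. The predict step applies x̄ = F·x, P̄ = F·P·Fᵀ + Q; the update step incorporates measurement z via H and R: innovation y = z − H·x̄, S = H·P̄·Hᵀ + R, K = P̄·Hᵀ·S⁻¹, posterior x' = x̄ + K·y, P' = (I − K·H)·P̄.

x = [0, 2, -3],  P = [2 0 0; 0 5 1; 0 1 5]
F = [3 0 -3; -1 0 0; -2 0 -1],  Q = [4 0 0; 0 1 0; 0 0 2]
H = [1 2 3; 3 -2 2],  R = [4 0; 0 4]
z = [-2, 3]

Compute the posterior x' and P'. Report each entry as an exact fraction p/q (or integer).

x' = [1505/1179, -452/1179, -299/393]
P' = [9296/5895 3646/5895 -2132/1965; 3646/5895 709/1179 -892/1965; -2132/1965 -892/1965 684/655]

x̄ = F·x = [9, 0, 3]
P̄ = F·P·Fᵀ + Q = [67 -6 3; -6 3 4; 3 4 15]
y = z − H·x̄ = [-20, -30]
S = H·P̄·Hᵀ + R = [260 280; 280 755]
K = P̄·Hᵀ·S⁻¹ = [-130/1179 1951/5895; 677/5895 -376/5895; 112/393 -127/1965]
x' = x̄ + K·y = [1505/1179, -452/1179, -299/393]
P' = (I − K·H)·P̄ = [9296/5895 3646/5895 -2132/1965; 3646/5895 709/1179 -892/1965; -2132/1965 -892/1965 684/655]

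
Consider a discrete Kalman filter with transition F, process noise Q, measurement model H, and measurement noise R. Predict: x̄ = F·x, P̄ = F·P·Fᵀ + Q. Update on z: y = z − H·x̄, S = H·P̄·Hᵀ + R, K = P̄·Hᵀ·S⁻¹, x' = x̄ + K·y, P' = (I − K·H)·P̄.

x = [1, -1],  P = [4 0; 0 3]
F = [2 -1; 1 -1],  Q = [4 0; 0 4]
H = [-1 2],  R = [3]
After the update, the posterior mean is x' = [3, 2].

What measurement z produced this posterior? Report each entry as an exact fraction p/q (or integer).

z = [1]

x̄ = F·x = [3, 2]
P̄ = F·P·Fᵀ + Q = [23 11; 11 11]
S = H·P̄·Hᵀ + R = [26]
K = P̄·Hᵀ·S⁻¹ = [-1/26; 11/26]
x' − x̄ = [0, 0] = K·y
y = (KᵀK)⁻¹·Kᵀ·(x' − x̄) = [0]
z = y + H·x̄ = [0] + [1] = [1]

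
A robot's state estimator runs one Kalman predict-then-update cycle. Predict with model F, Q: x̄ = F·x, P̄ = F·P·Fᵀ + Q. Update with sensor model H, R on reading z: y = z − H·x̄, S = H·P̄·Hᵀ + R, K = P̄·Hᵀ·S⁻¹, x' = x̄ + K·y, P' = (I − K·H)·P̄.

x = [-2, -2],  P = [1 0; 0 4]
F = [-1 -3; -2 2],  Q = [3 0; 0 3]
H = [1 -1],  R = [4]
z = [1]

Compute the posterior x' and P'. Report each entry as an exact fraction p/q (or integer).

x' = [454/111, 105/37]
P' = [596/111 116/37; 116/37 176/37]

x̄ = F·x = [8, 0]
P̄ = F·P·Fᵀ + Q = [40 -22; -22 23]
y = z − H·x̄ = [-7]
S = H·P̄·Hᵀ + R = [111]
K = P̄·Hᵀ·S⁻¹ = [62/111; -15/37]
x' = x̄ + K·y = [454/111, 105/37]
P' = (I − K·H)·P̄ = [596/111 116/37; 116/37 176/37]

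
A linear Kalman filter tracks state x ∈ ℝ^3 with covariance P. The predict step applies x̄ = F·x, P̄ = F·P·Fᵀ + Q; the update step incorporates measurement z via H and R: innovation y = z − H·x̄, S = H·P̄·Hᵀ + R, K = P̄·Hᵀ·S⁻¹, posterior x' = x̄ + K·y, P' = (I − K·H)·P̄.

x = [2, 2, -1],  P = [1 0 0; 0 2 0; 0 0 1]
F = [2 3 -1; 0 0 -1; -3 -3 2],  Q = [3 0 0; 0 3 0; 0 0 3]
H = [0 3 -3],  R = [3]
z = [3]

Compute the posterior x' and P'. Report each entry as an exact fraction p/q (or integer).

x̄ = F·x = [11, 1, -14]
P̄ = F·P·Fᵀ + Q = [26 1 -26; 1 4 -2; -26 -2 34]
y = z − H·x̄ = [-42]
S = H·P̄·Hᵀ + R = [381]
K = P̄·Hᵀ·S⁻¹ = [27/127; 6/127; -36/127]
x' = x̄ + K·y = [263/127, -125/127, -266/127]
P' = (I − K·H)·P̄ = [1115/127 -359/127 -386/127; -359/127 400/127 394/127; -386/127 394/127 430/127]

x' = [263/127, -125/127, -266/127]
P' = [1115/127 -359/127 -386/127; -359/127 400/127 394/127; -386/127 394/127 430/127]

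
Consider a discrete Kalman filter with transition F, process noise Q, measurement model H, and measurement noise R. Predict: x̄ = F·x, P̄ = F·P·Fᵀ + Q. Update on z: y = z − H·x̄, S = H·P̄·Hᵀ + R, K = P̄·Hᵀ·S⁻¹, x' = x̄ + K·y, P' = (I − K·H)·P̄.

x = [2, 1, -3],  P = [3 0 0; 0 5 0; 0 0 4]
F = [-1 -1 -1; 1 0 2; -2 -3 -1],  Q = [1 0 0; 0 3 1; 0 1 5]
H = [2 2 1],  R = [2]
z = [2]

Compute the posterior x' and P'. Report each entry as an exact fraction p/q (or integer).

x' = [29/12, -13/4, 7/2]
P' = [1343/168 -703/56 265/28; -703/56 1205/56 -499/28; 265/28 -499/28 249/14]

x̄ = F·x = [0, -4, -4]
P̄ = F·P·Fᵀ + Q = [13 -11 25; -11 22 -13; 25 -13 66]
y = z − H·x̄ = [14]
S = H·P̄·Hᵀ + R = [168]
K = P̄·Hᵀ·S⁻¹ = [29/168; 3/56; 15/28]
x' = x̄ + K·y = [29/12, -13/4, 7/2]
P' = (I − K·H)·P̄ = [1343/168 -703/56 265/28; -703/56 1205/56 -499/28; 265/28 -499/28 249/14]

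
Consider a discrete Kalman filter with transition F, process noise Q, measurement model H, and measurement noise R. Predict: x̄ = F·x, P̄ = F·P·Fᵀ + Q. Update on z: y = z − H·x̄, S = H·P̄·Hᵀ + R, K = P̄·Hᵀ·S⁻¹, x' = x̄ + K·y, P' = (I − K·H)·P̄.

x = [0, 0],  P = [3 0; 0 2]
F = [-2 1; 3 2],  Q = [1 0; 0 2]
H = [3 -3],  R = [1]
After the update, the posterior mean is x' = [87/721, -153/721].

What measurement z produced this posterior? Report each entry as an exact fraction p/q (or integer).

z = [1]

x̄ = F·x = [0, 0]
P̄ = F·P·Fᵀ + Q = [15 -14; -14 37]
S = H·P̄·Hᵀ + R = [721]
K = P̄·Hᵀ·S⁻¹ = [87/721; -153/721]
x' − x̄ = [87/721, -153/721] = K·y
y = (KᵀK)⁻¹·Kᵀ·(x' − x̄) = [1]
z = y + H·x̄ = [1] + [0] = [1]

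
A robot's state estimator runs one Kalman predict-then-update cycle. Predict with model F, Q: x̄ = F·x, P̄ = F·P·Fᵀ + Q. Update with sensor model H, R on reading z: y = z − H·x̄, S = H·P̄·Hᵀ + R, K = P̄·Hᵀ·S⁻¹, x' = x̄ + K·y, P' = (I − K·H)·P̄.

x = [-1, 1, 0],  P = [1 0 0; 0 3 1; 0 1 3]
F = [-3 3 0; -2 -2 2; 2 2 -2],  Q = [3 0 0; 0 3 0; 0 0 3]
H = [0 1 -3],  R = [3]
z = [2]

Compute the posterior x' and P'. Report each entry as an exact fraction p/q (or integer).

x' = [2070/353, 166/353, -178/353]
P' = [13191/353 -126/353 -18/353; -126/353 1230/353 327/353; -18/353 327/353 198/353]

x̄ = F·x = [6, 0, 0]
P̄ = F·P·Fᵀ + Q = [39 -6 6; -6 23 -20; 6 -20 23]
y = z − H·x̄ = [2]
S = H·P̄·Hᵀ + R = [353]
K = P̄·Hᵀ·S⁻¹ = [-24/353; 83/353; -89/353]
x' = x̄ + K·y = [2070/353, 166/353, -178/353]
P' = (I − K·H)·P̄ = [13191/353 -126/353 -18/353; -126/353 1230/353 327/353; -18/353 327/353 198/353]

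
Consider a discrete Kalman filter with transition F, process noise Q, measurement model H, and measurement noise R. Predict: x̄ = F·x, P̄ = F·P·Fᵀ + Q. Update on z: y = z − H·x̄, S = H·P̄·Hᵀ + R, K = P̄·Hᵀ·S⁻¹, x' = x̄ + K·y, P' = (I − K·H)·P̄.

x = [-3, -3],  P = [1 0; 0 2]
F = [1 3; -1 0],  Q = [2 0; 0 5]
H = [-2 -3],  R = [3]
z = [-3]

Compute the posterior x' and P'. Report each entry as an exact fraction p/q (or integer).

x' = [-282/43, 225/43]
P' = [396/43 -251/43; -251/43 518/129]

x̄ = F·x = [-12, 3]
P̄ = F·P·Fᵀ + Q = [21 -1; -1 6]
y = z − H·x̄ = [-18]
S = H·P̄·Hᵀ + R = [129]
K = P̄·Hᵀ·S⁻¹ = [-13/43; -16/129]
x' = x̄ + K·y = [-282/43, 225/43]
P' = (I − K·H)·P̄ = [396/43 -251/43; -251/43 518/129]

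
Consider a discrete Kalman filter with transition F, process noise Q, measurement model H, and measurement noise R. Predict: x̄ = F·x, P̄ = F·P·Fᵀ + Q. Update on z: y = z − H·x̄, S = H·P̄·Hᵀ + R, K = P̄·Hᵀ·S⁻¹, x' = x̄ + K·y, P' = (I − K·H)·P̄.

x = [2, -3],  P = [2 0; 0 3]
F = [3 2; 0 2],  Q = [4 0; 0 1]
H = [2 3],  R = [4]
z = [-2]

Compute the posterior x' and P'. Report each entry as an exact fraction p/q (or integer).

x' = [1664/401, -1398/401]
P' = [2818/401 -1740/401; -1740/401 1244/401]

x̄ = F·x = [0, -6]
P̄ = F·P·Fᵀ + Q = [34 12; 12 13]
y = z − H·x̄ = [16]
S = H·P̄·Hᵀ + R = [401]
K = P̄·Hᵀ·S⁻¹ = [104/401; 63/401]
x' = x̄ + K·y = [1664/401, -1398/401]
P' = (I − K·H)·P̄ = [2818/401 -1740/401; -1740/401 1244/401]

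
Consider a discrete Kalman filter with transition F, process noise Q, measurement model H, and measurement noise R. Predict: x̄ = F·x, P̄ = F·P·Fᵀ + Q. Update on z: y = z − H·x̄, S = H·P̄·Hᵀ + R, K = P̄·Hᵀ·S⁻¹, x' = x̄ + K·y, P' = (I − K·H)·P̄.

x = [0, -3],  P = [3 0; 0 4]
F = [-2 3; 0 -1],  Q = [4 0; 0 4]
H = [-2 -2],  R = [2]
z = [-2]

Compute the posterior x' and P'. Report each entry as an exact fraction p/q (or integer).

x' = [-97/73, 163/73]
P' = [596/73 -556/73; -556/73 552/73]

x̄ = F·x = [-9, 3]
P̄ = F·P·Fᵀ + Q = [52 -12; -12 8]
y = z − H·x̄ = [-14]
S = H·P̄·Hᵀ + R = [146]
K = P̄·Hᵀ·S⁻¹ = [-40/73; 4/73]
x' = x̄ + K·y = [-97/73, 163/73]
P' = (I − K·H)·P̄ = [596/73 -556/73; -556/73 552/73]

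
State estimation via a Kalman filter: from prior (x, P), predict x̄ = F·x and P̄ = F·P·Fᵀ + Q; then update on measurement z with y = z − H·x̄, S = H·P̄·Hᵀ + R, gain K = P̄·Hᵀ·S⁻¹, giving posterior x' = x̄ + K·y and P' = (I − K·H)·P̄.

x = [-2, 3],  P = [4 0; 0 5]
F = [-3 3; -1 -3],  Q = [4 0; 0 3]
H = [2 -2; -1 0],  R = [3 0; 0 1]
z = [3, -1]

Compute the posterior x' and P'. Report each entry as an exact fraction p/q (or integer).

x̄ = F·x = [15, -7]
P̄ = F·P·Fᵀ + Q = [85 -33; -33 52]
y = z − H·x̄ = [-41, 14]
S = H·P̄·Hᵀ + R = [815 -236; -236 86]
K = P̄·Hᵀ·S⁻¹ = [118/7197 -13579/14394; -3416/7197 -13225/14394]
x' = x̄ + K·y = [2688/2399, -966/2399]
P' = (I − K·H)·P̄ = [13579/14394 13225/14394; 13225/14394 23473/14394]

x' = [2688/2399, -966/2399]
P' = [13579/14394 13225/14394; 13225/14394 23473/14394]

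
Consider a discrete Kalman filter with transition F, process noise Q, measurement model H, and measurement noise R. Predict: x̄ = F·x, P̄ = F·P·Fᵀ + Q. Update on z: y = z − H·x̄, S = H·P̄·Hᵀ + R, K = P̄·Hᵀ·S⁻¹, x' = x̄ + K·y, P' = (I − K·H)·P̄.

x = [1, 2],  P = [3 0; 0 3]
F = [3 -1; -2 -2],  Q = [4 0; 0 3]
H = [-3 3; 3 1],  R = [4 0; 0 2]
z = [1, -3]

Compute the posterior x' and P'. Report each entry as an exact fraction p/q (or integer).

x̄ = F·x = [1, -6]
P̄ = F·P·Fᵀ + Q = [34 -12; -12 27]
y = z − H·x̄ = [22, 0]
S = H·P̄·Hᵀ + R = [769 -297; -297 263]
K = P̄·Hᵀ·S⁻¹ = [-4782/57019 14112/57019; 14049/57019 13914/57019]
x' = x̄ + K·y = [-48185/57019, -33036/57019]
P' = (I − K·H)·P̄ = [8650/57019 2274/57019; 2274/57019 21006/57019]

x' = [-48185/57019, -33036/57019]
P' = [8650/57019 2274/57019; 2274/57019 21006/57019]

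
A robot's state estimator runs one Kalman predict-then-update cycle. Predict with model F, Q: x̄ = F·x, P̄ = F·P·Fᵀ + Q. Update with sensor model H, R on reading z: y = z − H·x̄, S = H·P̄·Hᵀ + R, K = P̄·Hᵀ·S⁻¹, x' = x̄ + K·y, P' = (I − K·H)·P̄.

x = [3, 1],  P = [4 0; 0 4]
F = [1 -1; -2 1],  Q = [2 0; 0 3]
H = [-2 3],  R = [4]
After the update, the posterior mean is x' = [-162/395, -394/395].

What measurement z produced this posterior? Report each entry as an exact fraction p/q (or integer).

x̄ = F·x = [2, -5]
P̄ = F·P·Fᵀ + Q = [10 -12; -12 23]
S = H·P̄·Hᵀ + R = [395]
K = P̄·Hᵀ·S⁻¹ = [-56/395; 93/395]
x' − x̄ = [-952/395, 1581/395] = K·y
y = (KᵀK)⁻¹·Kᵀ·(x' − x̄) = [17]
z = y + H·x̄ = [17] + [-19] = [-2]

z = [-2]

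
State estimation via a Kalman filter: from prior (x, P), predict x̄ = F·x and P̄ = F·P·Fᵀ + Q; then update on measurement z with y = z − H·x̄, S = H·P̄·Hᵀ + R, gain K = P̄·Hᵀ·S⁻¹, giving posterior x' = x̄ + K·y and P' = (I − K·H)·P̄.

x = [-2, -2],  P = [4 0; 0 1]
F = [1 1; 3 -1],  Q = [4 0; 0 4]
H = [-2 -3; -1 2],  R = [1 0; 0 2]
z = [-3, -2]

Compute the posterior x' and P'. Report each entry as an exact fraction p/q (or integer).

x̄ = F·x = [-4, -4]
P̄ = F·P·Fᵀ + Q = [9 11; 11 41]
y = z − H·x̄ = [-23, 2]
S = H·P̄·Hᵀ + R = [538 -239; -239 131]
K = P̄·Hᵀ·S⁻¹ = [-3574/13357 -5195/13357; -2026/13357 3543/13357]
x' = x̄ + K·y = [18384/13357, 256/13357]
P' = (I − K·H)·P̄ = [5474/13357 -2458/13357; -2458/13357 2314/13357]

x' = [18384/13357, 256/13357]
P' = [5474/13357 -2458/13357; -2458/13357 2314/13357]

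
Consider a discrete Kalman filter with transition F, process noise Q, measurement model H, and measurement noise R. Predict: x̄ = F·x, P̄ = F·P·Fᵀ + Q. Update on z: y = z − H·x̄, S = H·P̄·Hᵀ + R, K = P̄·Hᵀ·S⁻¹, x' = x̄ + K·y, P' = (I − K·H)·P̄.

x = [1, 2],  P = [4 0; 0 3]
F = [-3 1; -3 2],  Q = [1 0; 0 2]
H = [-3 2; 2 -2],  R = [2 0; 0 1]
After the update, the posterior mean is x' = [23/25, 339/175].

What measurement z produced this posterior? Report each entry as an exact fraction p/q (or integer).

x̄ = F·x = [-1, 1]
P̄ = F·P·Fᵀ + Q = [40 42; 42 50]
S = H·P̄·Hᵀ + R = [58 -20; -20 25]
K = P̄·Hᵀ·S⁻¹ = [-14/15 -68/75; -97/105 -724/525]
x' − x̄ = [48/25, 164/175] = K·y
y = (KᵀK)⁻¹·Kᵀ·(x' − x̄) = [-4, 2]
z = y + H·x̄ = [-4, 2] + [5, -4] = [1, -2]

z = [1, -2]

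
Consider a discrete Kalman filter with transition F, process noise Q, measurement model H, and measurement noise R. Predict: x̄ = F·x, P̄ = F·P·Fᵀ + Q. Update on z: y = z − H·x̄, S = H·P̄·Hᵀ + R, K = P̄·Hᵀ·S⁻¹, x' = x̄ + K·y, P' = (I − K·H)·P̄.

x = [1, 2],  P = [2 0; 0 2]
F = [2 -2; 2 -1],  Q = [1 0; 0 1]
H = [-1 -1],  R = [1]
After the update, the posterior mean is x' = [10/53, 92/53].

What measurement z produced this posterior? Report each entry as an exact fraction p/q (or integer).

x̄ = F·x = [-2, 0]
P̄ = F·P·Fᵀ + Q = [17 12; 12 11]
S = H·P̄·Hᵀ + R = [53]
K = P̄·Hᵀ·S⁻¹ = [-29/53; -23/53]
x' − x̄ = [116/53, 92/53] = K·y
y = (KᵀK)⁻¹·Kᵀ·(x' − x̄) = [-4]
z = y + H·x̄ = [-4] + [2] = [-2]

z = [-2]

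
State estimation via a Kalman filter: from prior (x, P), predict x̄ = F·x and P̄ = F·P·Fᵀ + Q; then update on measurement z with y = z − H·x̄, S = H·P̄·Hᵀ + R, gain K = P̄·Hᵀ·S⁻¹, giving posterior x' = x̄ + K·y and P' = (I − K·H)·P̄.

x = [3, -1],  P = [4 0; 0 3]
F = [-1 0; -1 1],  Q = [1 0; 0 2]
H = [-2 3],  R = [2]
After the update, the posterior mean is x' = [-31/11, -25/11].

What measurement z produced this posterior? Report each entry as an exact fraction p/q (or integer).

x̄ = F·x = [-3, -4]
P̄ = F·P·Fᵀ + Q = [5 4; 4 9]
S = H·P̄·Hᵀ + R = [55]
K = P̄·Hᵀ·S⁻¹ = [2/55; 19/55]
x' − x̄ = [2/11, 19/11] = K·y
y = (KᵀK)⁻¹·Kᵀ·(x' − x̄) = [5]
z = y + H·x̄ = [5] + [-6] = [-1]

z = [-1]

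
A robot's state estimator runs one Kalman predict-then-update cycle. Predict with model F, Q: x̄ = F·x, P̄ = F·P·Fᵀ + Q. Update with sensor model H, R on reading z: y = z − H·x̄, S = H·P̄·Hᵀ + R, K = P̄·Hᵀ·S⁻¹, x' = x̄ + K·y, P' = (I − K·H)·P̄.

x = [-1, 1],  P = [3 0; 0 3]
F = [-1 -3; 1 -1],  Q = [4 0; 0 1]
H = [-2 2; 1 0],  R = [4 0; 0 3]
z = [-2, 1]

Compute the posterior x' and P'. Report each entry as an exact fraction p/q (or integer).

x' = [70/163, -233/326]
P' = [354/163 312/163; 312/163 829/326]

x̄ = F·x = [-2, -2]
P̄ = F·P·Fᵀ + Q = [34 6; 6 7]
y = z − H·x̄ = [-2, 3]
S = H·P̄·Hᵀ + R = [120 -56; -56 37]
K = P̄·Hᵀ·S⁻¹ = [-21/163 118/163; 205/652 104/163]
x' = x̄ + K·y = [70/163, -233/326]
P' = (I − K·H)·P̄ = [354/163 312/163; 312/163 829/326]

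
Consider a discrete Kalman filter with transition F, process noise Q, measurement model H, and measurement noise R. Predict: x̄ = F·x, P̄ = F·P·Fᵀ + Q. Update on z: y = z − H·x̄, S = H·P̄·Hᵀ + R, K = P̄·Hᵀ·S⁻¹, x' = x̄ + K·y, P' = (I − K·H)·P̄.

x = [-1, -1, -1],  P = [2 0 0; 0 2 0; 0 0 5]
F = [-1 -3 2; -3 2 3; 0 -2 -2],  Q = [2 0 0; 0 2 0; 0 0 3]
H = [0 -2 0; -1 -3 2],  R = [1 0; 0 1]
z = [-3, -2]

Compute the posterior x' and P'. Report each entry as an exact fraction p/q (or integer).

x̄ = F·x = [2, -2, 4]
P̄ = F·P·Fᵀ + Q = [42 24 -8; 24 73 -38; -8 -38 31]
y = z − H·x̄ = [-7, -14]
S = H·P̄·Hᵀ + R = [293 638; 638 1456]
K = P̄·Hᵀ·S⁻¹ = [3263/4891 -3733/9782; -4527/9782 -319/19564; -1684/4891 1356/4891]
x' = x̄ + K·y = [13072/4891, 7179/4891, 12368/4891]
P' = (I − K·H)·P̄ = [119401/4891 -3263/9782 56320/4891; -3263/9782 4527/19564 842/4891; 56320/4891 842/4891 30101/4891]

x' = [13072/4891, 7179/4891, 12368/4891]
P' = [119401/4891 -3263/9782 56320/4891; -3263/9782 4527/19564 842/4891; 56320/4891 842/4891 30101/4891]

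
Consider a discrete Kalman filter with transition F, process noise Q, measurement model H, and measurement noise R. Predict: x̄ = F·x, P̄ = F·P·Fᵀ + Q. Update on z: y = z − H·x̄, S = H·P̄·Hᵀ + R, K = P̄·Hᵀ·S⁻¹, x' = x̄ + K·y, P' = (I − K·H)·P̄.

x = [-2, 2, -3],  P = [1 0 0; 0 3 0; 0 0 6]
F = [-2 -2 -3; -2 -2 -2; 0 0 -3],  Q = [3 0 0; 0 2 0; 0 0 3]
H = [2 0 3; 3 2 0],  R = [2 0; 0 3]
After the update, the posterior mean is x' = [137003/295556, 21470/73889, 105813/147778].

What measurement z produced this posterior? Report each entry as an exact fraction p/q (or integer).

x̄ = F·x = [9, 6, 9]
P̄ = F·P·Fᵀ + Q = [73 52 54; 52 42 36; 54 36 57]
S = H·P̄·Hᵀ + R = [1455 1348; 1348 1452]
K = P̄·Hᵀ·S⁻¹ = [2953/73889 54781/295556; -3924/73889 15856/73889; 22419/73889 -17811/147778]
x' − x̄ = [-2523001/295556, -421864/73889, -1224189/147778] = K·y
y = (KᵀK)⁻¹·Kᵀ·(x' − x̄) = [-42, -37]
z = y + H·x̄ = [-42, -37] + [45, 39] = [3, 2]

z = [3, 2]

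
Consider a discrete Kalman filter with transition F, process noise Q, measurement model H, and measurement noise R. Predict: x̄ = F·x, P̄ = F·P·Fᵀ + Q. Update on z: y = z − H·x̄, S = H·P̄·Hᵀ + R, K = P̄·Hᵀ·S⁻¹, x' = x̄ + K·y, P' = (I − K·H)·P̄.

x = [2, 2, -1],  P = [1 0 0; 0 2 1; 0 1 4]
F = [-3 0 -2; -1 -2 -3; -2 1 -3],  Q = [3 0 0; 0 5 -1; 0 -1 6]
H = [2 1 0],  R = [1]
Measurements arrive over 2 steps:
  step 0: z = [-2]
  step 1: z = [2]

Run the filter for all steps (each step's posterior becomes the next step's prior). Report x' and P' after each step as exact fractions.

step 0: x̄ = F·x = [-4, -3, 1]
step 0: P̄ = F·P·Fᵀ + Q = [28 31 28; 31 62 36; 28 36 42]
step 0: y = z − H·x̄ = [9]
step 0: S = H·P̄·Hᵀ + R = [299]
step 0: K = P̄·Hᵀ·S⁻¹ = [87/299; 124/299; 4/13]
step 0: x' = x̄ + K·y = [-413/299, 219/299, 49/13]
step 0: P' = (I − K·H)·P̄ = [803/299 -1519/299 16/13; -1519/299 3162/299 -28/13; 16/13 -28/13 178/13]
step 1: x̄ = F·x = [-1015/299, -262/23, -2336/299]
step 1: P̄ = F·P·Fᵀ + Q = [28916/299 1487/23 40011/299; 1487/23 3092/23 2204/23; 40011/299 2204/23 59370/299]
step 1: y = z − H·x̄ = [6034/299]
step 1: S = H·P̄·Hᵀ + R = [233483/299]
step 1: K = P̄·Hᵀ·S⁻¹ = [77163/233483; 78858/233483; 108674/233483]
step 1: x' = x̄ + K·y = [764603/233483, -1068274/233483, 368972/233483]
step 1: P' = (I − K·H)·P̄ = [2666441/233483 -5255719/233483 3198249/233483; -5255719/233483 10590296/233483 -6287824/233483; 3198249/233483 -6287824/233483 6862366/233483]

step 0: x' = [-413/299, 219/299, 49/13], P' = [803/299 -1519/299 16/13; -1519/299 3162/299 -28/13; 16/13 -28/13 178/13]
step 1: x' = [764603/233483, -1068274/233483, 368972/233483], P' = [2666441/233483 -5255719/233483 3198249/233483; -5255719/233483 10590296/233483 -6287824/233483; 3198249/233483 -6287824/233483 6862366/233483]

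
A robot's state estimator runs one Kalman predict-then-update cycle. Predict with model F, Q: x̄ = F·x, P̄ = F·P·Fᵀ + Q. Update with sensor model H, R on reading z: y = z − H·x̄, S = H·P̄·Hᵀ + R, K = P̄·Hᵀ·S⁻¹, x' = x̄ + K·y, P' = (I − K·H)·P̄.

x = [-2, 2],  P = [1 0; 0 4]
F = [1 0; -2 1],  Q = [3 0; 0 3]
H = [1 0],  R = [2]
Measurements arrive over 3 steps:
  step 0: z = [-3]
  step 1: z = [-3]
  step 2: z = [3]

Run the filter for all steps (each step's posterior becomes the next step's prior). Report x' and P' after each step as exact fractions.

step 0: x' = [-8/3, 19/3], P' = [4/3 -2/3; -2/3 31/3]
step 1: x' = [-55/19, 225/19], P' = [26/19 -20/19; -20/19 372/19]
step 2: x' = [139/121, 1709/121], P' = [166/121 -144/121; -144/121 3631/121]

step 0: x̄ = F·x = [-2, 6]
step 0: P̄ = F·P·Fᵀ + Q = [4 -2; -2 11]
step 0: y = z − H·x̄ = [-1]
step 0: S = H·P̄·Hᵀ + R = [6]
step 0: K = P̄·Hᵀ·S⁻¹ = [2/3; -1/3]
step 0: x' = x̄ + K·y = [-8/3, 19/3]
step 0: P' = (I − K·H)·P̄ = [4/3 -2/3; -2/3 31/3]
step 1: x̄ = F·x = [-8/3, 35/3]
step 1: P̄ = F·P·Fᵀ + Q = [13/3 -10/3; -10/3 64/3]
step 1: y = z − H·x̄ = [-1/3]
step 1: S = H·P̄·Hᵀ + R = [19/3]
step 1: K = P̄·Hᵀ·S⁻¹ = [13/19; -10/19]
step 1: x' = x̄ + K·y = [-55/19, 225/19]
step 1: P' = (I − K·H)·P̄ = [26/19 -20/19; -20/19 372/19]
step 2: x̄ = F·x = [-55/19, 335/19]
step 2: P̄ = F·P·Fᵀ + Q = [83/19 -72/19; -72/19 613/19]
step 2: y = z − H·x̄ = [112/19]
step 2: S = H·P̄·Hᵀ + R = [121/19]
step 2: K = P̄·Hᵀ·S⁻¹ = [83/121; -72/121]
step 2: x' = x̄ + K·y = [139/121, 1709/121]
step 2: P' = (I − K·H)·P̄ = [166/121 -144/121; -144/121 3631/121]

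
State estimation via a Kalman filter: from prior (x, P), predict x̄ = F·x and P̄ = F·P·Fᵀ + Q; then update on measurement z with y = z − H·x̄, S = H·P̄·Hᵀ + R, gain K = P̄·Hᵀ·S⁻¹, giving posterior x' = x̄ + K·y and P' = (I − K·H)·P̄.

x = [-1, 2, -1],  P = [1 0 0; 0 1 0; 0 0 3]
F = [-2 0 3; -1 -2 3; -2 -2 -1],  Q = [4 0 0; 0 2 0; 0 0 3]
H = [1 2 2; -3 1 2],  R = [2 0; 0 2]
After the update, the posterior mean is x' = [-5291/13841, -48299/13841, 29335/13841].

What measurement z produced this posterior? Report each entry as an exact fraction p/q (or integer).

z = [-3, 2]

x̄ = F·x = [-1, -6, -1]
P̄ = F·P·Fᵀ + Q = [35 29 -5; 29 34 -3; -5 -3 14]
S = H·P̄·Hᵀ + R = [301 -124; -124 281]
K = P̄·Hᵀ·S⁻¹ = [12659/69205 -15594/69205; 3651/13841 -1295/13841; 9737/69205 14148/69205]
x' − x̄ = [8550/13841, 34747/13841, 43176/13841] = K·y
y = (KᵀK)⁻¹·Kᵀ·(x' − x̄) = [12, 7]
z = y + H·x̄ = [12, 7] + [-15, -5] = [-3, 2]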